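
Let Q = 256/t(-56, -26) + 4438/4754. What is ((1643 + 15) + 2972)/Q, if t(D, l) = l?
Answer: -143071630/275409 ≈ -519.49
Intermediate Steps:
Q = -275409/30901 (Q = 256/(-26) + 4438/4754 = 256*(-1/26) + 4438*(1/4754) = -128/13 + 2219/2377 = -275409/30901 ≈ -8.9126)
((1643 + 15) + 2972)/Q = ((1643 + 15) + 2972)/(-275409/30901) = (1658 + 2972)*(-30901/275409) = 4630*(-30901/275409) = -143071630/275409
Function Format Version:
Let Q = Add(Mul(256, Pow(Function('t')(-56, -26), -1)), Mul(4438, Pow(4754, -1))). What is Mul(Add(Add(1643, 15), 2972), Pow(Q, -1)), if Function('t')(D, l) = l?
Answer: Rational(-143071630, 275409) ≈ -519.49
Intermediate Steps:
Q = Rational(-275409, 30901) (Q = Add(Mul(256, Pow(-26, -1)), Mul(4438, Pow(4754, -1))) = Add(Mul(256, Rational(-1, 26)), Mul(4438, Rational(1, 4754))) = Add(Rational(-128, 13), Rational(2219, 2377)) = Rational(-275409, 30901) ≈ -8.9126)
Mul(Add(Add(1643, 15), 2972), Pow(Q, -1)) = Mul(Add(Add(1643, 15), 2972), Pow(Rational(-275409, 30901), -1)) = Mul(Add(1658, 2972), Rational(-30901, 275409)) = Mul(4630, Rational(-30901, 275409)) = Rational(-143071630, 275409)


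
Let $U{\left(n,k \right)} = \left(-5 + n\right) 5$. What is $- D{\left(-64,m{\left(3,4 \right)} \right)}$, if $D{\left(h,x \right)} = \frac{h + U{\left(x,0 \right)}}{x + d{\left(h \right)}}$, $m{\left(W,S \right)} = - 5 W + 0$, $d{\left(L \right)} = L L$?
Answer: $\frac{164}{4081} \approx 0.040186$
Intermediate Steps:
$U{\left(n,k \right)} = -25 + 5 n$
$d{\left(L \right)} = L^{2}$
$m{\left(W,S \right)} = - 5 W$
$D{\left(h,x \right)} = \frac{-25 + h + 5 x}{x + h^{2}}$ ($D{\left(h,x \right)} = \frac{h + \left(-25 + 5 x\right)}{x + h^{2}} = \frac{-25 + h + 5 x}{x + h^{2}}$)
$- D{\left(-64,m{\left(3,4 \right)} \right)} = - \frac{-25 - 64 + 5 \left(\left(-5\right) 3\right)}{\left(-5\right) 3 + \left(-64\right)^{2}} = - \frac{-25 - 64 + 5 \left(-15\right)}{-15 + 4096} = - \frac{-25 - 64 - 75}{4081} = - \frac{-164}{4081} = \left(-1\right) \left(- \frac{164}{4081}\right) = \frac{164}{4081}$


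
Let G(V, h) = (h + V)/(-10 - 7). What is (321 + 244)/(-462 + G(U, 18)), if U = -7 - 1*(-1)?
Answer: -9605/7866 ≈ -1.2211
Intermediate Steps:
U = -6 (U = -7 + 1 = -6)
G(V, h) = -V/17 - h/17 (G(V, h) = (V + h)/(-17) = (V + h)*(-1/17) = -V/17 - h/17)
(321 + 244)/(-462 + G(U, 18)) = (321 + 244)/(-462 + (-1/17*(-6) - 1/17*18)) = 565/(-462 + (6/17 - 18/17)) = 565/(-462 - 12/17) = 565/(-7866/17) = 565*(-17/7866) = -9605/7866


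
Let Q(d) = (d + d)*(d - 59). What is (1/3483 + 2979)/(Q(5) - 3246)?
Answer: -5187929/6593319 ≈ -0.78685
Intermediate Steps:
Q(d) = 2*d*(-59 + d) (Q(d) = (2*d)*(-59 + d) = 2*d*(-59 + d))
(1/3483 + 2979)/(Q(5) - 3246) = (1/3483 + 2979)/(2*5*(-59 + 5) - 3246) = (1/3483 + 2979)/(2*5*(-54) - 3246) = 10375858/(3483*(-540 - 3246)) = (10375858/3483)/(-3786) = (10375858/3483)*(-1/3786) = -5187929/6593319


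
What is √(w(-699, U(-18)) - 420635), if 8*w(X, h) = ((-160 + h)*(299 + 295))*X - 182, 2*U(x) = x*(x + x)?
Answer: 3*I*√3969947/2 ≈ 2988.7*I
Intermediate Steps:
U(x) = x² (U(x) = (x*(x + x))/2 = (x*(2*x))/2 = (2*x²)/2 = x²)
w(X, h) = -91/4 + X*(-95040 + 594*h)/8 (w(X, h) = (((-160 + h)*(299 + 295))*X - 182)/8 = (((-160 + h)*594)*X - 182)/8 = ((-95040 + 594*h)*X - 182)/8 = (X*(-95040 + 594*h) - 182)/8 = (-182 + X*(-95040 + 594*h))/8 = -91/4 + X*(-95040 + 594*h)/8)
√(w(-699, U(-18)) - 420635) = √((-91/4 - 11880*(-699) + (297/4)*(-699)*(-18)²) - 420635) = √((-91/4 + 8304120 + (297/4)*(-699)*324) - 420635) = √((-91/4 + 8304120 - 16815843) - 420635) = √(-34046983/4 - 420635) = √(-35729523/4) = 3*I*√3969947/2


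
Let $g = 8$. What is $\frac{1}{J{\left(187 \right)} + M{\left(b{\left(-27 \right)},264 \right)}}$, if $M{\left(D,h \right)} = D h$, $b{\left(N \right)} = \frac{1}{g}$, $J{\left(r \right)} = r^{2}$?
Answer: $\frac{1}{35002} \approx 2.857 \cdot 10^{-5}$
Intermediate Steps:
$b{\left(N \right)} = \frac{1}{8}$
$\frac{1}{J{\left(187 \right)} + M{\left(b{\left(-27 \right)},264 \right)}} = \frac{1}{187^{2} + \frac{1}{8} \cdot 264} = \frac{1}{34969 + 33} = \frac{1}{35002}$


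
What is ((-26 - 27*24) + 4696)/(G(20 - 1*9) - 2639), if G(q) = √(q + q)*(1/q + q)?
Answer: -116754638/76577763 - 490684*√22/76577763 ≈ -1.5547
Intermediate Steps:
G(q) = √2*√q*(q + 1/q) (G(q) = √(2*q)*(q + 1/q) = (√2*√q)*(q + 1/q) = √2*√q*(q + 1/q))
((-26 - 27*24) + 4696)/(G(20 - 1*9) - 2639) = ((-26 - 27*24) + 4696)/(√2*(1 + (20 - 1*9)²)/√(20 - 1*9) - 2639) = ((-26 - 648) + 4696)/(√2*(1 + (20 - 9)²)/√(20 - 9) - 2639) = (-674 + 4696)/(√2*(1 + 11²)/√11 - 2639) = 4022/(√2*(√11/11)*(1 + 121) - 2639) = 4022/(√2*(√11/11)*122 - 2639) = 4022/(122*√22/11 - 2639) = 4022/(-2639 + 122*√22/11)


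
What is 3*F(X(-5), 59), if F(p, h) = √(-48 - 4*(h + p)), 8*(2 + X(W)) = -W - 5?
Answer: 6*I*√69 ≈ 49.84*I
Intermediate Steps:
X(W) = -21/8 - W/8 (X(W) = -2 + (-W - 5)/8 = -2 + (-5 - W)/8 = -2 + (-5/8 - W/8) = -21/8 - W/8)
F(p, h) = √(-48 - 4*h - 4*p) (F(p, h) = √(-48 + (-4*h - 4*p)) = √(-48 - 4*h - 4*p))
3*F(X(-5), 59) = 3*(2*√(-12 - 1*59 - (-21/8 - ⅛*(-5)))) = 3*(2*√(-12 - 59 - (-21/8 + 5/8))) = 3*(2*√(-12 - 59 - 1*(-2))) = 3*(2*√(-12 - 59 + 2)) = 3*(2*√(-69)) = 3*(2*(I*√69)) = 3*(2*I*√69) = 6*I*√69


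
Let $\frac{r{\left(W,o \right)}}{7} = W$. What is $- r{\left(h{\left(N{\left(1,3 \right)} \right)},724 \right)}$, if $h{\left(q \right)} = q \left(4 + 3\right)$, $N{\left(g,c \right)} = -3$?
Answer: $147$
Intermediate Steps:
$h{\left(q \right)} = 7 q$ ($h{\left(q \right)} = q 7 = 7 q$)
$r{\left(W,o \right)} = 7 W$
$- r{\left(h{\left(N{\left(1,3 \right)} \right)},724 \right)} = - 7 \cdot 7 \left(-3\right) = - 7 \left(-21\right) = \left(-1\right) \left(-147\right) = 147$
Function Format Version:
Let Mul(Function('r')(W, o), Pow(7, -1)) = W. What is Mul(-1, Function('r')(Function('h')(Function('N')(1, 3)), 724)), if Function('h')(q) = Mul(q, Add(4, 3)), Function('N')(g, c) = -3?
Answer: 147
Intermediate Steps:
Function('h')(q) = Mul(7, q) (Function('h')(q) = Mul(q, 7) = Mul(7, q))
Function('r')(W, o) = Mul(7, W)
Mul(-1, Function('r')(Function('h')(Function('N')(1, 3)), 724)) = Mul(-1, Mul(7, Mul(7, -3))) = Mul(-1, Mul(7, -21)) = Mul(-1, -147) = 147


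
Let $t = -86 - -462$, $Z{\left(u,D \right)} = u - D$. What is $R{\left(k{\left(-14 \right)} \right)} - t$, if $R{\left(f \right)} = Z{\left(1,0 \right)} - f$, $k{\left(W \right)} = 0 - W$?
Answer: $-389$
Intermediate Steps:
$t = 376$ ($t = -86 + 462 = 376$)
$k{\left(W \right)} = - W$
$R{\left(f \right)} = 1 - f$ ($R{\left(f \right)} = \left(1 - 0\right) - f = \left(1 + 0\right) - f = 1 - f$)
$R{\left(k{\left(-14 \right)} \right)} - t = \left(1 - \left(-1\right) \left(-14\right)\right) - 376 = \left(1 - 14\right) - 376 = -13 - 376 = -389$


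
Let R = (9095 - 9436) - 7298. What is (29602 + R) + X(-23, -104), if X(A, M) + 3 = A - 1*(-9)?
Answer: 21946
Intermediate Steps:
X(A, M) = 6 + A (X(A, M) = -3 + (A - 1*(-9)) = -3 + (A + 9) = -3 + (9 + A) = 6 + A)
R = -7639 (R = -341 - 7298 = -7639)
(29602 + R) + X(-23, -104) = (29602 - 7639) + (6 - 23) = 21963 - 17 = 21946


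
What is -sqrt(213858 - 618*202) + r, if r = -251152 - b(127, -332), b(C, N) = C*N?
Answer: -208988 - sqrt(89022) ≈ -2.0929e+5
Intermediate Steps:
r = -208988 (r = -251152 - 127*(-332) = -251152 - 1*(-42164) = -251152 + 42164 = -208988)
-sqrt(213858 - 618*202) + r = -sqrt(213858 - 618*202) - 208988 = -sqrt(213858 - 124836) - 208988 = -sqrt(89022) - 208988 = -208988 - sqrt(89022)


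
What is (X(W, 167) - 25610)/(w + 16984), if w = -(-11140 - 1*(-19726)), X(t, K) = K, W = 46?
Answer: -25443/8398 ≈ -3.0296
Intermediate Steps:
w = -8586 (w = -(-11140 + 19726) = -1*8586 = -8586)
(X(W, 167) - 25610)/(w + 16984) = (167 - 25610)/(-8586 + 16984) = -25443/8398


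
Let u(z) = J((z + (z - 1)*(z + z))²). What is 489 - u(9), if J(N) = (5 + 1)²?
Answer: 453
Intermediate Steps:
J(N) = 36 (J(N) = 6² = 36)
u(z) = 36
489 - u(9) = 489 - 1*36 = 489 - 36 = 453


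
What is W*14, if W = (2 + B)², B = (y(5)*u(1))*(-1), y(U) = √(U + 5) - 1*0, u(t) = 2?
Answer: 616 - 112*√10 ≈ 261.82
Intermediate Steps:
y(U) = √(5 + U) (y(U) = √(5 + U) + 0 = √(5 + U))
B = -2*√10 (B = (√(5 + 5)*2)*(-1) = (√10*2)*(-1) = (2*√10)*(-1) = -2*√10 ≈ -6.3246)
W = (2 - 2*√10)² ≈ 18.702
W*14 = (44 - 8*√10)*14 = 616 - 112*√10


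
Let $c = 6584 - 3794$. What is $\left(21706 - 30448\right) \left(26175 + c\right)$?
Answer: $-253212030$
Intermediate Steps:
$c = 2790$ ($c = 6584 - 3794 = 2790$)
$\left(21706 - 30448\right) \left(26175 + c\right) = \left(21706 - 30448\right) \left(26175 + 2790\right) = \left(-8742\right) 28965 = -253212030$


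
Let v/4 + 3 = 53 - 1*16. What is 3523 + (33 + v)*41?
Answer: 10452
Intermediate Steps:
v = 136 (v = -12 + 4*(53 - 1*16) = -12 + 4*(53 - 16) = -12 + 4*37 = -12 + 148 = 136)
3523 + (33 + v)*41 = 3523 + (33 + 136)*41 = 3523 + 169*41 = 3523 + 6929 = 10452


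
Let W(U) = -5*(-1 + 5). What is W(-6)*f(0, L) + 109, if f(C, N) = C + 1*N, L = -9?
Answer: 289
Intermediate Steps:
f(C, N) = C + N
W(U) = -20 (W(U) = -5*4 = -20)
W(-6)*f(0, L) + 109 = -20*(0 - 9) + 109 = -20*(-9) + 109 = 180 + 109 = 289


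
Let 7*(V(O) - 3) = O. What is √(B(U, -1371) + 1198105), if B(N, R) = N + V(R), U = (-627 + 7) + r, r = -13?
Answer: √58666678/7 ≈ 1094.2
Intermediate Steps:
V(O) = 3 + O/7
U = -633 (U = (-627 + 7) - 13 = -620 - 13 = -633)
B(N, R) = 3 + N + R/7 (B(N, R) = N + (3 + R/7) = 3 + N + R/7)
√(B(U, -1371) + 1198105) = √((3 - 633 + (⅐)*(-1371)) + 1198105) = √((3 - 633 - 1371/7) + 1198105) = √(-5781/7 + 1198105) = √(8380954/7) = √58666678/7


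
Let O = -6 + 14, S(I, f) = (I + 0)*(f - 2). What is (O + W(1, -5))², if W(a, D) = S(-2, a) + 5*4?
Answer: 900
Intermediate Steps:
S(I, f) = I*(-2 + f)
O = 8
W(a, D) = 24 - 2*a (W(a, D) = -2*(-2 + a) + 5*4 = (4 - 2*a) + 20 = 24 - 2*a)
(O + W(1, -5))² = (8 + (24 - 2*1))² = (8 + (24 - 2))² = (8 + 22)² = 30² = 900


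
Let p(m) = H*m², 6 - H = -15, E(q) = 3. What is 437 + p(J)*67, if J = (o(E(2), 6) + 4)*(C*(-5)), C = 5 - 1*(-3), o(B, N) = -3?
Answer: 2251637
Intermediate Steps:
H = 21 (H = 6 - 1*(-15) = 6 + 15 = 21)
C = 8 (C = 5 + 3 = 8)
J = -40 (J = (-3 + 4)*(8*(-5)) = 1*(-40) = -40)
p(m) = 21*m²
437 + p(J)*67 = 437 + (21*(-40)²)*67 = 437 + (21*1600)*67 = 437 + 33600*67 = 437 + 2251200 = 2251637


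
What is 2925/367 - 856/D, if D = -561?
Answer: 1955077/205887 ≈ 9.4959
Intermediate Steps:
2925/367 - 856/D = 2925/367 - 856/(-561) = 2925*(1/367) - 856*(-1/561) = 2925/367 + 856/561 = 1955077/205887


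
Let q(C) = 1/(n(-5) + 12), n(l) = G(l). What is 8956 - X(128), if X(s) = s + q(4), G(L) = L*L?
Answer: 326635/37 ≈ 8828.0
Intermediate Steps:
G(L) = L²
n(l) = l²
q(C) = 1/37 (q(C) = 1/((-5)² + 12) = 1/(25 + 12) = 1/37)
X(s) = 1/37 + s (X(s) = s + 1/37 = 1/37 + s)
8956 - X(128) = 8956 - (1/37 + 128) = 8956 - 1*4737/37 = 8956 - 4737/37 = 326635/37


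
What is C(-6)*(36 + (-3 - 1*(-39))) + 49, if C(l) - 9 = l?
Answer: 265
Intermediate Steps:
C(l) = 9 + l
C(-6)*(36 + (-3 - 1*(-39))) + 49 = (9 - 6)*(36 + (-3 - 1*(-39))) + 49 = 3*(36 + (-3 + 39)) + 49 = 3*(36 + 36) + 49 = 3*72 + 49 = 216 + 49 = 265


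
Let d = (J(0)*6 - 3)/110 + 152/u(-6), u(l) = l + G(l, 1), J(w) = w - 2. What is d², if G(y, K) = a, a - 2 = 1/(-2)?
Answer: 45091225/39204 ≈ 1150.2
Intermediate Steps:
J(w) = -2 + w
a = 3/2 (a = 2 + 1/(-2) = 2 - ½ = 3/2 ≈ 1.5000)
G(y, K) = 3/2
u(l) = 3/2 + l (u(l) = l + 3/2 = 3/2 + l)
d = -6715/198 (d = ((-2 + 0)*6 - 3)/110 + 152/(3/2 - 6) = (-2*6 - 3)*(1/110) + 152/(-9/2) = (-12 - 3)*(1/110) + 152*(-2/9) = -15*1/110 - 304/9 = -3/22 - 304/9 = -6715/198 ≈ -33.914)
d² = (-6715/198)² = 45091225/39204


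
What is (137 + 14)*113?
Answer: 17063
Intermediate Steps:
(137 + 14)*113 = 151*113 = 17063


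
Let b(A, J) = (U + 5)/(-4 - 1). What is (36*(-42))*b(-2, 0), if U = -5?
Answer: 0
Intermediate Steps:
b(A, J) = 0 (b(A, J) = (-5 + 5)/(-4 - 1) = 0/(-5) = 0*(-1/5) = 0)
(36*(-42))*b(-2, 0) = (36*(-42))*0 = -1512*0 = 0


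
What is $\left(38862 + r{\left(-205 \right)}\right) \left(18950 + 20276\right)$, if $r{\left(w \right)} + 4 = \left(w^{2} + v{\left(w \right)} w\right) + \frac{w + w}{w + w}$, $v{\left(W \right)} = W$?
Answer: $4821228434$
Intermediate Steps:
$r{\left(w \right)} = -3 + 2 w^{2}$ ($r{\left(w \right)} = -4 + \left(\left(w^{2} + w w\right) + \frac{w + w}{w + w}\right) = -4 + \left(\left(w^{2} + w^{2}\right) + \frac{2 w}{2 w}\right) = -4 + \left(2 w^{2} + 2 w \frac{1}{2 w}\right) = -4 + \left(2 w^{2} + 1\right) = -4 + \left(1 + 2 w^{2}\right) = -3 + 2 w^{2}$)
$\left(38862 + r{\left(-205 \right)}\right) \left(18950 + 20276\right) = \left(38862 - \left(3 - 2 \left(-205\right)^{2}\right)\right) \left(18950 + 20276\right) = \left(38862 + \left(-3 + 2 \cdot 42025\right)\right) 39226 = \left(38862 + \left(-3 + 84050\right)\right) 39226 = \left(38862 + 84047\right) 39226 = 122909 \cdot 39226 = 4821228434$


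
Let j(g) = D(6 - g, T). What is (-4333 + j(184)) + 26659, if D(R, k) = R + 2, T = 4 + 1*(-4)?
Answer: 22150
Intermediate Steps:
T = 0 (T = 4 - 4 = 0)
D(R, k) = 2 + R
j(g) = 8 - g (j(g) = 2 + (6 - g) = 8 - g)
(-4333 + j(184)) + 26659 = (-4333 + (8 - 1*184)) + 26659 = (-4333 + (8 - 184)) + 26659 = (-4333 - 176) + 26659 = -4509 + 26659 = 22150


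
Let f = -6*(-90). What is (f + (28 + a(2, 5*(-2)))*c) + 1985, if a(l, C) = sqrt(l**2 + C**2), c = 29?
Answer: 3337 + 58*sqrt(26) ≈ 3632.7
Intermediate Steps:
f = 540
a(l, C) = sqrt(C**2 + l**2)
(f + (28 + a(2, 5*(-2)))*c) + 1985 = (540 + (28 + sqrt((5*(-2))**2 + 2**2))*29) + 1985 = (540 + (28 + sqrt((-10)**2 + 4))*29) + 1985 = (540 + (28 + sqrt(100 + 4))*29) + 1985 = (540 + (28 + sqrt(104))*29) + 1985 = (540 + (28 + 2*sqrt(26))*29) + 1985 = (540 + (812 + 58*sqrt(26))) + 1985 = (1352 + 58*sqrt(26)) + 1985 = 3337 + 58*sqrt(26)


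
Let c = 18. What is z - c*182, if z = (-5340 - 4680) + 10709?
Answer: -2587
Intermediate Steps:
z = 689 (z = -10020 + 10709 = 689)
z - c*182 = 689 - 18*182 = 689 - 1*3276 = 689 - 3276 = -2587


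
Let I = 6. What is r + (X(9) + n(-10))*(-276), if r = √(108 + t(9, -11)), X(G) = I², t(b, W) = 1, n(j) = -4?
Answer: -8832 + √109 ≈ -8821.6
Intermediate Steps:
X(G) = 36 (X(G) = 6² = 36)
r = √109 (r = √(108 + 1) = √109 ≈ 10.440)
r + (X(9) + n(-10))*(-276) = √109 + (36 - 4)*(-276) = √109 + 32*(-276) = √109 - 8832 = -8832 + √109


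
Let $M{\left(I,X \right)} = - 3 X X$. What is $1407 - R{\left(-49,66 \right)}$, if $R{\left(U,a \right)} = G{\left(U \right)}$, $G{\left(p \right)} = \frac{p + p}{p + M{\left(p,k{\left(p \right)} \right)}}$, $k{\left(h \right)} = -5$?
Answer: $\frac{87185}{62} \approx 1406.2$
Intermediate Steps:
$M{\left(I,X \right)} = - 3 X^{2}$
$G{\left(p \right)} = \frac{2 p}{-75 + p}$ ($G{\left(p \right)} = \frac{p + p}{p - 3 \left(-5\right)^{2}} = \frac{2 p}{p - 75} = \frac{2 p}{-75 + p}$)
$R{\left(U,a \right)} = \frac{2 U}{-75 + U}$
$1407 - R{\left(-49,66 \right)} = 1407 - 2 \left(-49\right) \frac{1}{-75 - 49} = 1407 - 2 \left(-49\right) \frac{1}{-124} = 1407 - 2 \left(-49\right) \left(- \frac{1}{124}\right) = 1407 - \frac{49}{62} = \frac{87185}{62}$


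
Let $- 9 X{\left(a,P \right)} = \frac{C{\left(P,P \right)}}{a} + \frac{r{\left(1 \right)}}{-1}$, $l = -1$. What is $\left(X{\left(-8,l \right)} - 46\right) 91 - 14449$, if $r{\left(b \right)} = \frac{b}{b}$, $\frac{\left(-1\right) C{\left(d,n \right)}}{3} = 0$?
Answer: $- \frac{167624}{9} \approx -18625.0$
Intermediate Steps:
$C{\left(d,n \right)} = 0$ ($C{\left(d,n \right)} = \left(-3\right) 0 = 0$)
$r{\left(b \right)} = 1$
$X{\left(a,P \right)} = \frac{1}{9}$ ($X{\left(a,P \right)} = - \frac{\frac{0}{a} + 1 \frac{1}{-1}}{9} = - \frac{0 + 1 \left(-1\right)}{9} = - \frac{0 - 1}{9} = \left(- \frac{1}{9}\right) \left(-1\right) = \frac{1}{9}$)
$\left(X{\left(-8,l \right)} - 46\right) 91 - 14449 = \left(\frac{1}{9} - 46\right) 91 - 14449 = \left(- \frac{413}{9}\right) 91 - 14449 = - \frac{37583}{9} - 14449 = - \frac{167624}{9}$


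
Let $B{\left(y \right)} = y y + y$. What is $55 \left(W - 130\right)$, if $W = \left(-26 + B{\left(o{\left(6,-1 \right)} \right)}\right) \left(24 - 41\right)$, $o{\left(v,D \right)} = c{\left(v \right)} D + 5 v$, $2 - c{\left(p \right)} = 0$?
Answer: $-742060$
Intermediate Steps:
$c{\left(p \right)} = 2$ ($c{\left(p \right)} = 2 - 0 = 2 + 0 = 2$)
$o{\left(v,D \right)} = 2 D + 5 v$
$B{\left(y \right)} = y + y^{2}$ ($B{\left(y \right)} = y^{2} + y = y + y^{2}$)
$W = -13362$ ($W = \left(-26 + \left(2 \left(-1\right) + 5 \cdot 6\right) \left(1 + \left(2 \left(-1\right) + 5 \cdot 6\right)\right)\right) \left(24 - 41\right) = \left(-26 + \left(-2 + 30\right) \left(1 + \left(-2 + 30\right)\right)\right) \left(-17\right) = \left(-26 + 28 \left(1 + 28\right)\right) \left(-17\right) = \left(-26 + 28 \cdot 29\right) \left(-17\right) = \left(-26 + 812\right) \left(-17\right) = 786 \left(-17\right) = -13362$)
$55 \left(W - 130\right) = 55 \left(-13362 - 130\right) = 55 \left(-13492\right) = -742060$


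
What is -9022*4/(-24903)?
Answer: 36088/24903 ≈ 1.4491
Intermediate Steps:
-9022*4/(-24903) = -347*104*(-1/24903) = -36088*(-1/24903) = 36088/24903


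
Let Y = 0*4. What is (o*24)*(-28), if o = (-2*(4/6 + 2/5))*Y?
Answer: 0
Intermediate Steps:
Y = 0
o = 0 (o = -2*(4/6 + 2/5)*0 = -2*(4*(⅙) + 2*(⅕))*0 = -2*(⅔ + ⅖)*0 = -2*16/15*0 = -32/15*0 = 0)
(o*24)*(-28) = (0*24)*(-28) = 0*(-28) = 0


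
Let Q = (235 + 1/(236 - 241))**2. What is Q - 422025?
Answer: -9172349/25 ≈ -3.6689e+5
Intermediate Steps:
Q = 1378276/25 (Q = (235 + 1/(-5))**2 = (235 - 1/5)**2 = (1174/5)**2 = 1378276/25 ≈ 55131.)
Q - 422025 = 1378276/25 - 422025 = -9172349/25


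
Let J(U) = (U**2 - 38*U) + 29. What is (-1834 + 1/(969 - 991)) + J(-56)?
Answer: 76097/22 ≈ 3459.0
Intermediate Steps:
J(U) = 29 + U**2 - 38*U
(-1834 + 1/(969 - 991)) + J(-56) = (-1834 + 1/(969 - 991)) + (29 + (-56)**2 - 38*(-56)) = (-1834 + 1/(-22)) + (29 + 3136 + 2128) = (-1834 - 1/22) + 5293 = -40349/22 + 5293 = 76097/22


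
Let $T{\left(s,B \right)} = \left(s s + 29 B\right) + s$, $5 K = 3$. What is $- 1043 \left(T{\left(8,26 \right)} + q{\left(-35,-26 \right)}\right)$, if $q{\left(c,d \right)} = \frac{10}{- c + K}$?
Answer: $- \frac{76701177}{89} \approx -8.6181 \cdot 10^{5}$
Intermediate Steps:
$K = \frac{3}{5}$ ($K = \frac{1}{5} \cdot 3 = \frac{3}{5} \approx 0.6$)
$T{\left(s,B \right)} = s + s^{2} + 29 B$ ($T{\left(s,B \right)} = \left(s^{2} + 29 B\right) + s = s + s^{2} + 29 B$)
$q{\left(c,d \right)} = \frac{10}{\frac{3}{5} - c}$ ($q{\left(c,d \right)} = \frac{10}{- c + \frac{3}{5}} = \frac{10}{\frac{3}{5} - c}$)
$- 1043 \left(T{\left(8,26 \right)} + q{\left(-35,-26 \right)}\right) = - 1043 \left(\left(8 + 8^{2} + 29 \cdot 26\right) - \frac{50}{-3 + 5 \left(-35\right)}\right) = - 1043 \left(\left(8 + 64 + 754\right) - \frac{50}{-3 - 175}\right) = - 1043 \left(826 - \frac{50}{-178}\right) = - 1043 \left(826 - - \frac{25}{89}\right) = - 1043 \left(826 + \frac{25}{89}\right) = \left(-1043\right) \frac{73539}{89} = - \frac{76701177}{89}$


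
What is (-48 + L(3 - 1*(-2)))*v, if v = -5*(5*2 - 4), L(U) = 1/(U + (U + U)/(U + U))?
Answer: 1435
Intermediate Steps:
L(U) = 1/(1 + U) (L(U) = 1/(U + (2*U)/((2*U))) = 1/(U + (2*U)*(1/(2*U))) = 1/(U + 1) = 1/(1 + U))
v = -30 (v = -5*(10 - 4) = -5*6 = -30)
(-48 + L(3 - 1*(-2)))*v = (-48 + 1/(1 + (3 - 1*(-2))))*(-30) = (-48 + 1/(1 + (3 + 2)))*(-30) = (-48 + 1/(1 + 5))*(-30) = (-48 + 1/6)*(-30) = (-48 + ⅙)*(-30) = -287/6*(-30) = 1435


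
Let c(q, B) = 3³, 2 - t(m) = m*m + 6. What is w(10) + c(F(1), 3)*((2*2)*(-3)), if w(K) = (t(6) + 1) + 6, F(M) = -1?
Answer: -357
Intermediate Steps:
t(m) = -4 - m² (t(m) = 2 - (m*m + 6) = 2 - (m² + 6) = 2 - (6 + m²) = 2 + (-6 - m²) = -4 - m²)
c(q, B) = 27
w(K) = -33 (w(K) = ((-4 - 1*6²) + 1) + 6 = ((-4 - 1*36) + 1) + 6 = ((-4 - 36) + 1) + 6 = (-40 + 1) + 6 = -39 + 6 = -33)
w(10) + c(F(1), 3)*((2*2)*(-3)) = -33 + 27*((2*2)*(-3)) = -33 + 27*(4*(-3)) = -33 + 27*(-12) = -33 - 324 = -357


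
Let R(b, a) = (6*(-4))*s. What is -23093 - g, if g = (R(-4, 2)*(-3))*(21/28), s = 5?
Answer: -23363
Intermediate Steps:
R(b, a) = -120 (R(b, a) = (6*(-4))*5 = -24*5 = -120)
g = 270 (g = (-120*(-3))*(21/28) = 360*(21*(1/28)) = 360*(¾) = 270)
-23093 - g = -23093 - 1*270 = -23093 - 270 = -23363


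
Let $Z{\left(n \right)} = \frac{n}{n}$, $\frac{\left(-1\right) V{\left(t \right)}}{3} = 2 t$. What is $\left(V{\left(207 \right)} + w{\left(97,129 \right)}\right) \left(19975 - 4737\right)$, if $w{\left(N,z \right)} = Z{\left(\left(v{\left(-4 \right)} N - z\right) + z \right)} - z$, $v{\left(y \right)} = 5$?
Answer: $-20876060$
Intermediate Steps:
$V{\left(t \right)} = - 6 t$ ($V{\left(t \right)} = - 3 \cdot 2 t = - 6 t$)
$Z{\left(n \right)} = 1$
$w{\left(N,z \right)} = 1 - z$
$\left(V{\left(207 \right)} + w{\left(97,129 \right)}\right) \left(19975 - 4737\right) = \left(\left(-6\right) 207 + \left(1 - 129\right)\right) \left(19975 - 4737\right) = \left(-1242 + \left(1 - 129\right)\right) 15238 = \left(-1242 - 128\right) 15238 = \left(-1370\right) 15238 = -20876060$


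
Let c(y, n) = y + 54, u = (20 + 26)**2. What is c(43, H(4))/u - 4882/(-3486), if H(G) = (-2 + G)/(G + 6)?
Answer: 5334227/3688188 ≈ 1.4463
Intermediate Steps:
H(G) = (-2 + G)/(6 + G)
u = 2116 (u = 46**2 = 2116)
c(y, n) = 54 + y
c(43, H(4))/u - 4882/(-3486) = (54 + 43)/2116 - 4882/(-3486) = 97*(1/2116) - 4882*(-1/3486) = 97/2116 + 2441/1743 = 5334227/3688188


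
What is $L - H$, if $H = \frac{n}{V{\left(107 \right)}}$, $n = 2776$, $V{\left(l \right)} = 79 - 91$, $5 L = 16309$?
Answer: $\frac{52397}{15} \approx 3493.1$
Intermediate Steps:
$L = \frac{16309}{5}$ ($L = \frac{1}{5} \cdot 16309 = \frac{16309}{5} \approx 3261.8$)
$V{\left(l \right)} = -12$
$H = - \frac{694}{3}$ ($H = \frac{2776}{-12} = 2776 \left(- \frac{1}{12}\right) = - \frac{694}{3} \approx -231.33$)
$L - H = \frac{16309}{5} - - \frac{694}{3} = \frac{16309}{5} + \frac{694}{3} = \frac{52397}{15}$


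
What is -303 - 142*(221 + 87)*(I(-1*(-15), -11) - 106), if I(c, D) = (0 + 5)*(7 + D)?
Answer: 5510433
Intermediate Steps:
I(c, D) = 35 + 5*D (I(c, D) = 5*(7 + D) = 35 + 5*D)
-303 - 142*(221 + 87)*(I(-1*(-15), -11) - 106) = -303 - 142*(221 + 87)*((35 + 5*(-11)) - 106) = -303 - 43736*((35 - 55) - 106) = -303 - 43736*(-20 - 106) = -303 - 43736*(-126) = -303 - 142*(-38808) = -303 + 5510736 = 5510433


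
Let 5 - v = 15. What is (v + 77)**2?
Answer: 4489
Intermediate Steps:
v = -10 (v = 5 - 1*15 = 5 - 15 = -10)
(v + 77)**2 = (-10 + 77)**2 = 67**2 = 4489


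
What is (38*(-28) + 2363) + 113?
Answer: 1412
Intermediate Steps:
(38*(-28) + 2363) + 113 = (-1064 + 2363) + 113 = 1299 + 113 = 1412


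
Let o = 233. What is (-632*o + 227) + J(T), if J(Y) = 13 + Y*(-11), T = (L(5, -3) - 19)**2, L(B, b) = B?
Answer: -149172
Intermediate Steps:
T = 196 (T = (5 - 19)**2 = (-14)**2 = 196)
J(Y) = 13 - 11*Y
(-632*o + 227) + J(T) = (-632*233 + 227) + (13 - 11*196) = (-147256 + 227) + (13 - 2156) = -147029 - 2143 = -149172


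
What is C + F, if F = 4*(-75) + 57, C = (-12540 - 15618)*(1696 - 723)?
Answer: -27397977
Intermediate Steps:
C = -27397734 (C = -28158*973 = -27397734)
F = -243 (F = -300 + 57 = -243)
C + F = -27397734 - 243 = -27397977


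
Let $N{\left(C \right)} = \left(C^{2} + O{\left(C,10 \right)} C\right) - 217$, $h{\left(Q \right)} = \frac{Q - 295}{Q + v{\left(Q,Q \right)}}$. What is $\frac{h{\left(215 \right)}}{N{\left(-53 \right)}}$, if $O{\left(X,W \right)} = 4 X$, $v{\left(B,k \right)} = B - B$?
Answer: $- \frac{4}{148651} \approx -2.6909 \cdot 10^{-5}$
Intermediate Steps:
$v{\left(B,k \right)} = 0$
$h{\left(Q \right)} = \frac{-295 + Q}{Q}$ ($h{\left(Q \right)} = \frac{Q - 295}{Q + 0} = \frac{-295 + Q}{Q}$)
$N{\left(C \right)} = -217 + 5 C^{2}$ ($N{\left(C \right)} = \left(C^{2} + 4 C C\right) - 217 = \left(C^{2} + 4 C^{2}\right) - 217 = 5 C^{2} - 217 = -217 + 5 C^{2}$)
$\frac{h{\left(215 \right)}}{N{\left(-53 \right)}} = \frac{\frac{1}{215} \left(-295 + 215\right)}{-217 + 5 \left(-53\right)^{2}} = \frac{\frac{1}{215} \left(-80\right)}{-217 + 5 \cdot 2809} = - \frac{16}{43 \left(-217 + 14045\right)} = - \frac{16}{43 \cdot 13828} = \left(- \frac{16}{43}\right) \frac{1}{13828} = - \frac{4}{148651}$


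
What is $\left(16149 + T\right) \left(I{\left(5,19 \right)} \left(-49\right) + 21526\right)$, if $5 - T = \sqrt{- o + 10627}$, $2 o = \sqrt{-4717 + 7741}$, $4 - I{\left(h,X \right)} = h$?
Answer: $348522550 - 21575 \sqrt{10627 - 6 \sqrt{21}} \approx 3.463 \cdot 10^{8}$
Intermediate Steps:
$I{\left(h,X \right)} = 4 - h$
$o = 6 \sqrt{21}$ ($o = \frac{\sqrt{-4717 + 7741}}{2} = \frac{\sqrt{3024}}{2} = \frac{12 \sqrt{21}}{2} = 6 \sqrt{21} \approx 27.495$)
$T = 5 - \sqrt{10627 - 6 \sqrt{21}}$ ($T = 5 - \sqrt{- 6 \sqrt{21} + 10627} = 5 - \sqrt{10627 - 6 \sqrt{21}} \approx -97.954$)
$\left(16149 + T\right) \left(I{\left(5,19 \right)} \left(-49\right) + 21526\right) = \left(16149 + \left(5 - \sqrt{10627 - 6 \sqrt{21}}\right)\right) \left(\left(4 - 5\right) \left(-49\right) + 21526\right) = \left(16154 - \sqrt{10627 - 6 \sqrt{21}}\right) \left(\left(4 - 5\right) \left(-49\right) + 21526\right) = \left(16154 - \sqrt{10627 - 6 \sqrt{21}}\right) \left(\left(-1\right) \left(-49\right) + 21526\right) = \left(16154 - \sqrt{10627 - 6 \sqrt{21}}\right) \left(49 + 21526\right) = \left(16154 - \sqrt{10627 - 6 \sqrt{21}}\right) 21575 = 348522550 - 21575 \sqrt{10627 - 6 \sqrt{21}}$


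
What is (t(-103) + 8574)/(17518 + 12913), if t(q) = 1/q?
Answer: 883121/3134393 ≈ 0.28175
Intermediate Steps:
(t(-103) + 8574)/(17518 + 12913) = (1/(-103) + 8574)/(17518 + 12913) = (-1/103 + 8574)/30431 = (883121/103)*(1/30431) = 883121/3134393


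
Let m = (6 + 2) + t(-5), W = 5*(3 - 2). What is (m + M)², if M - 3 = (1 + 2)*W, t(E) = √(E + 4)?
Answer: (26 + I)² ≈ 675.0 + 52.0*I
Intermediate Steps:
W = 5 (W = 5*1 = 5)
t(E) = √(4 + E)
m = 8 + I (m = (6 + 2) + √(4 - 5) = 8 + √(-1) = 8 + I ≈ 8.0 + 1.0*I)
M = 18 (M = 3 + (1 + 2)*5 = 3 + 3*5 = 3 + 15 = 18)
(m + M)² = ((8 + I) + 18)² = (26 + I)²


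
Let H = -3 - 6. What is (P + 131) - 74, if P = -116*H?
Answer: 1101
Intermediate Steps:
H = -9
P = 1044 (P = -116*(-9) = 1044)
(P + 131) - 74 = (1044 + 131) - 74 = 1175 - 74 = 1101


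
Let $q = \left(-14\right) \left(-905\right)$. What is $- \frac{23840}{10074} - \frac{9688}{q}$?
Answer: $- \frac{14273204}{4558485} \approx -3.1311$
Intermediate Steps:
$q = 12670$
$- \frac{23840}{10074} - \frac{9688}{q} = - \frac{23840}{10074} - \frac{9688}{12670} = \left(-23840\right) \frac{1}{10074} - \frac{692}{905} = - \frac{11920}{5037} - \frac{692}{905} = - \frac{14273204}{4558485}$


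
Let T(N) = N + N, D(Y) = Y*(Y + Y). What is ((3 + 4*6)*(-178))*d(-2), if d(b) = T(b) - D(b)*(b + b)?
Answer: -134568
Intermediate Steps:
D(Y) = 2*Y**2 (D(Y) = Y*(2*Y) = 2*Y**2)
T(N) = 2*N
d(b) = -4*b**3 + 2*b (d(b) = 2*b - 2*b**2*(b + b) = 2*b - 2*b**2*2*b = 2*b - 4*b**3 = -4*b**3 + 2*b)
((3 + 4*6)*(-178))*d(-2) = ((3 + 4*6)*(-178))*(-4*(-2)**3 + 2*(-2)) = ((3 + 24)*(-178))*(-4*(-8) - 4) = (27*(-178))*(32 - 4) = -4806*28 = -134568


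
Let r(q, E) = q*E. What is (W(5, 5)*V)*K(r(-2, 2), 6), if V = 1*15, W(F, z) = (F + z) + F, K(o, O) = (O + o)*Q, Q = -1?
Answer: -450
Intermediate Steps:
r(q, E) = E*q
K(o, O) = -O - o (K(o, O) = (O + o)*(-1) = -O - o)
W(F, z) = z + 2*F
V = 15
(W(5, 5)*V)*K(r(-2, 2), 6) = ((5 + 2*5)*15)*(-1*6 - 2*(-2)) = ((5 + 10)*15)*(-6 - 1*(-4)) = (15*15)*(-6 + 4) = 225*(-2) = -450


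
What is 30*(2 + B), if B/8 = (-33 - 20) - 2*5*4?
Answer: -22260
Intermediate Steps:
B = -744 (B = 8*((-33 - 20) - 2*5*4) = 8*(-53 - 10*4) = 8*(-53 - 40) = 8*(-93) = -744)
30*(2 + B) = 30*(2 - 744) = 30*(-742) = -22260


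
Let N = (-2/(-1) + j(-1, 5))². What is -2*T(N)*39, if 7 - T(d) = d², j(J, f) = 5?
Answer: 186732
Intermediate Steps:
N = 49 (N = (-2/(-1) + 5)² = (-2*(-1) + 5)² = (2 + 5)² = 7² = 49)
T(d) = 7 - d²
-2*T(N)*39 = -2*(7 - 1*49²)*39 = -2*(7 - 1*2401)*39 = -2*(7 - 2401)*39 = -2*(-2394)*39 = 4788*39 = 186732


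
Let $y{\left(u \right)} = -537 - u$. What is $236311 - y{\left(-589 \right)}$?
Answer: $236259$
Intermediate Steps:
$236311 - y{\left(-589 \right)} = 236311 - \left(-537 - -589\right) = 236311 - \left(-537 + 589\right) = 236311 - 52 = 236259$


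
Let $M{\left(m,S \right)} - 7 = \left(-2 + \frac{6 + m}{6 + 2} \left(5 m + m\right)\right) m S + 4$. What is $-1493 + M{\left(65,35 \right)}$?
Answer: $\frac{31473247}{4} \approx 7.8683 \cdot 10^{6}$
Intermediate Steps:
$M{\left(m,S \right)} = 11 + S m \left(-2 + 6 m \left(\frac{3}{4} + \frac{m}{8}\right)\right)$ ($M{\left(m,S \right)} = 7 + \left(\left(-2 + \frac{6 + m}{6 + 2} \left(5 m + m\right)\right) m S + 4\right) = 7 + \left(\left(-2 + \frac{6 + m}{8} \cdot 6 m\right) m S + 4\right) = 7 + \left(\left(-2 + \left(6 + m\right) \frac{1}{8} \cdot 6 m\right) m S + 4\right) = 7 + \left(\left(-2 + \left(\frac{3}{4} + \frac{m}{8}\right) 6 m\right) m S + 4\right) = 7 + \left(\left(-2 + 6 m \left(\frac{3}{4} + \frac{m}{8}\right)\right) m S + 4\right) = 7 + \left(m \left(-2 + 6 m \left(\frac{3}{4} + \frac{m}{8}\right)\right) S + 4\right) = 7 + \left(S m \left(-2 + 6 m \left(\frac{3}{4} + \frac{m}{8}\right)\right) + 4\right) = 7 + \left(4 + S m \left(-2 + 6 m \left(\frac{3}{4} + \frac{m}{8}\right)\right)\right) = 11 + S m \left(-2 + 6 m \left(\frac{3}{4} + \frac{m}{8}\right)\right)$)
$-1493 + M{\left(65,35 \right)} = -1493 + \left(11 - 70 \cdot 65 + \frac{3}{4} \cdot 35 \cdot 65^{3} + \frac{9}{2} \cdot 35 \cdot 65^{2}\right) = -1493 + \left(11 - 4550 + \frac{3}{4} \cdot 35 \cdot 274625 + \frac{9}{2} \cdot 35 \cdot 4225\right) = -1493 + \left(11 - 4550 + \frac{28835625}{4} + \frac{1330875}{2}\right) = -1493 + \frac{31479219}{4} = \frac{31473247}{4}$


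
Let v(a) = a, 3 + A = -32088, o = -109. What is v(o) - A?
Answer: 31982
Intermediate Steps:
A = -32091 (A = -3 - 32088 = -32091)
v(o) - A = -109 - 1*(-32091) = -109 + 32091 = 31982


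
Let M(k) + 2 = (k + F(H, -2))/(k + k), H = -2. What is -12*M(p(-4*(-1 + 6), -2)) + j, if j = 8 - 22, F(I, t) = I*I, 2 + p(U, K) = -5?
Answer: 52/7 ≈ 7.4286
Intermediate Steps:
p(U, K) = -7 (p(U, K) = -2 - 5 = -7)
F(I, t) = I²
j = -14
M(k) = -2 + (4 + k)/(2*k) (M(k) = -2 + (k + (-2)²)/(k + k) = -2 + (k + 4)/((2*k)) = -2 + (4 + k)*(1/(2*k)) = -2 + (4 + k)/(2*k))
-12*M(p(-4*(-1 + 6), -2)) + j = -12*(-3/2 + 2/(-7)) - 14 = -12*(-3/2 + 2*(-⅐)) - 14 = -12*(-3/2 - 2/7) - 14 = -12*(-25/14) - 14 = 150/7 - 14 = 52/7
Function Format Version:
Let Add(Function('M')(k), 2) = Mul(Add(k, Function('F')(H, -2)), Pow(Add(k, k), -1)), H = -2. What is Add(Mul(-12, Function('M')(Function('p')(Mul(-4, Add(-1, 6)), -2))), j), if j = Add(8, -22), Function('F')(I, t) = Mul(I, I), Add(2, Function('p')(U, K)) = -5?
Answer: Rational(52, 7) ≈ 7.4286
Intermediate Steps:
Function('p')(U, K) = -7 (Function('p')(U, K) = Add(-2, -5) = -7)
Function('F')(I, t) = Pow(I, 2)
j = -14
Function('M')(k) = Add(-2, Mul(Rational(1, 2), Pow(k, -1), Add(4, k))) (Function('M')(k) = Add(-2, Mul(Add(k, Pow(-2, 2)), Pow(Add(k, k), -1))) = Add(-2, Mul(Add(k, 4), Pow(Mul(2, k), -1))) = Add(-2, Mul(Add(4, k), Mul(Rational(1, 2), Pow(k, -1)))) = Add(-2, Mul(Rational(1, 2), Pow(k, -1), Add(4, k))))
Add(Mul(-12, Function('M')(Function('p')(Mul(-4, Add(-1, 6)), -2))), j) = Add(Mul(-12, Add(Rational(-3, 2), Mul(2, Pow(-7, -1)))), -14) = Add(Mul(-12, Add(Rational(-3, 2), Mul(2, Rational(-1, 7)))), -14) = Add(Mul(-12, Add(Rational(-3, 2), Rational(-2, 7))), -14) = Add(Mul(-12, Rational(-25, 14)), -14) = Add(Rational(150, 7), -14) = Rational(52, 7)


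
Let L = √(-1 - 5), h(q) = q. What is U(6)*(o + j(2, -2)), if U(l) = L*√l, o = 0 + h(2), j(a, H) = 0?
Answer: 12*I ≈ 12.0*I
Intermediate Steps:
L = I*√6 (L = √(-6) = I*√6 ≈ 2.4495*I)
o = 2 (o = 0 + 2 = 2)
U(l) = I*√6*√l (U(l) = (I*√6)*√l = I*√6*√l)
U(6)*(o + j(2, -2)) = (I*√6*√6)*(2 + 0) = (6*I)*2 = 12*I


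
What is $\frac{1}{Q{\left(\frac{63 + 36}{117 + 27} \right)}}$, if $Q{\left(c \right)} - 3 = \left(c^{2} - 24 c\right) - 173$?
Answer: $- \frac{256}{47623} \approx -0.0053756$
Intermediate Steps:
$Q{\left(c \right)} = -170 + c^{2} - 24 c$ ($Q{\left(c \right)} = 3 - \left(173 - c^{2} + 24 c\right) = -170 + c^{2} - 24 c$)
$\frac{1}{Q{\left(\frac{63 + 36}{117 + 27} \right)}} = \frac{1}{-170 + \left(\frac{63 + 36}{117 + 27}\right)^{2} - 24 \frac{63 + 36}{117 + 27}} = \frac{1}{-170 + \left(\frac{99}{144}\right)^{2} - 24 \cdot \frac{99}{144}} = \frac{1}{-170 + \left(99 \cdot \frac{1}{144}\right)^{2} - 24 \cdot 99 \cdot \frac{1}{144}} = \frac{1}{-170 + \left(\frac{11}{16}\right)^{2} - \frac{33}{2}} = \frac{1}{-170 + \frac{121}{256} - \frac{33}{2}} = \frac{1}{- \frac{47623}{256}} = - \frac{256}{47623}$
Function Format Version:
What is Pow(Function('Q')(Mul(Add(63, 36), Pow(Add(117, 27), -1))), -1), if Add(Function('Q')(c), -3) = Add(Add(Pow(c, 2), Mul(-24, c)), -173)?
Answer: Rational(-256, 47623) ≈ -0.0053756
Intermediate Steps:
Function('Q')(c) = Add(-170, Pow(c, 2), Mul(-24, c)) (Function('Q')(c) = Add(3, Add(Add(Pow(c, 2), Mul(-24, c)), -173)) = Add(3, Add(-173, Pow(c, 2), Mul(-24, c))) = Add(-170, Pow(c, 2), Mul(-24, c)))
Pow(Function('Q')(Mul(Add(63, 36), Pow(Add(117, 27), -1))), -1) = Pow(Add(-170, Pow(Mul(Add(63, 36), Pow(Add(117, 27), -1)), 2), Mul(-24, Mul(Add(63, 36), Pow(Add(117, 27), -1)))), -1) = Pow(Add(-170, Pow(Mul(99, Pow(144, -1)), 2), Mul(-24, Mul(99, Pow(144, -1)))), -1) = Pow(Add(-170, Pow(Mul(99, Rational(1, 144)), 2), Mul(-24, Mul(99, Rational(1, 144)))), -1) = Pow(Add(-170, Pow(Rational(11, 16), 2), Mul(-24, Rational(11, 16))), -1) = Pow(Add(-170, Rational(121, 256), Rational(-33, 2)), -1) = Pow(Rational(-47623, 256), -1) = Rational(-256, 47623)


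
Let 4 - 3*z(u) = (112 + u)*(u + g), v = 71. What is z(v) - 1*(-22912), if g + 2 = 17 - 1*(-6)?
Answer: 51904/3 ≈ 17301.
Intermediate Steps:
g = 21 (g = -2 + (17 - 1*(-6)) = -2 + (17 + 6) = -2 + 23 = 21)
z(u) = 4/3 - (21 + u)*(112 + u)/3 (z(u) = 4/3 - (112 + u)*(u + 21)/3 = 4/3 - (112 + u)*(21 + u)/3 = 4/3 - (21 + u)*(112 + u)/3)
z(v) - 1*(-22912) = (-2348/3 - 133/3*71 - ⅓*71²) - 1*(-22912) = (-2348/3 - 9443/3 - ⅓*5041) + 22912 = (-2348/3 - 9443/3 - 5041/3) + 22912 = -16832/3 + 22912 = 51904/3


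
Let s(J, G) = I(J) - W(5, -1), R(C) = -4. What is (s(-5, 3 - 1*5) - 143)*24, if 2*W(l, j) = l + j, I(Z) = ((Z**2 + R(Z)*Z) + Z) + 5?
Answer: -2400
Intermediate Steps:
I(Z) = 5 + Z**2 - 3*Z (I(Z) = ((Z**2 - 4*Z) + Z) + 5 = (Z**2 - 3*Z) + 5 = 5 + Z**2 - 3*Z)
W(l, j) = j/2 + l/2 (W(l, j) = (l + j)/2 = (j + l)/2 = j/2 + l/2)
s(J, G) = 3 + J**2 - 3*J (s(J, G) = (5 + J**2 - 3*J) - ((1/2)*(-1) + (1/2)*5) = (5 + J**2 - 3*J) - (-1/2 + 5/2) = (5 + J**2 - 3*J) - 1*2 = (5 + J**2 - 3*J) - 2 = 3 + J**2 - 3*J)
(s(-5, 3 - 1*5) - 143)*24 = ((3 + (-5)**2 - 3*(-5)) - 143)*24 = ((3 + 25 + 15) - 143)*24 = (43 - 143)*24 = -100*24 = -2400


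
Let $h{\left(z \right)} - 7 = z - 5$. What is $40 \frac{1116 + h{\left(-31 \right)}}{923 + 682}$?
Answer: $\frac{8696}{321} \approx 27.09$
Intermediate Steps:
$h{\left(z \right)} = 2 + z$ ($h{\left(z \right)} = 7 + \left(z - 5\right) = 7 + \left(-5 + z\right) = 2 + z$)
$40 \frac{1116 + h{\left(-31 \right)}}{923 + 682} = 40 \frac{1116 + \left(2 - 31\right)}{923 + 682} = 40 \frac{1116 - 29}{1605} = 40 \cdot 1087 \cdot \frac{1}{1605} = 40 \cdot \frac{1087}{1605} = \frac{8696}{321}$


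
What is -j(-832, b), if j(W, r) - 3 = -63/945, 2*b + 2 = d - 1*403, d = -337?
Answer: -44/15 ≈ -2.9333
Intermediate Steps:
b = -371 (b = -1 + (-337 - 1*403)/2 = -1 + (-337 - 403)/2 = -1 + (1/2)*(-740) = -1 - 370 = -371)
j(W, r) = 44/15 (j(W, r) = 3 - 63/945 = 3 - 63*1/945 = 3 - 1/15 = 44/15)
-j(-832, b) = -1*44/15 = -44/15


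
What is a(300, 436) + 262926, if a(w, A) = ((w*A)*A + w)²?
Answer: 3252318247072926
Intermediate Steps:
a(w, A) = (w + w*A²)² (a(w, A) = ((A*w)*A + w)² = (w*A² + w)² = (w + w*A²)²)
a(300, 436) + 262926 = 300²*(1 + 436²)² + 262926 = 90000*(1 + 190096)² + 262926 = 90000*190097² + 262926 = 90000*36136869409 + 262926 = 3252318246810000 + 262926 = 3252318247072926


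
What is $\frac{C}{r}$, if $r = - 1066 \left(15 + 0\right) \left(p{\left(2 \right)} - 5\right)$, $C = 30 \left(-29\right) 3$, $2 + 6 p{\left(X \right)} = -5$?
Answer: $- \frac{522}{19721} \approx -0.026469$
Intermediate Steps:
$p{\left(X \right)} = - \frac{7}{6}$ ($p{\left(X \right)} = - \frac{1}{3} + \frac{1}{6} \left(-5\right) = - \frac{1}{3} - \frac{5}{6} = - \frac{7}{6}$)
$C = -2610$ ($C = \left(-870\right) 3 = -2610$)
$r = 98605$ ($r = - 1066 \left(15 + 0\right) \left(- \frac{7}{6} - 5\right) = - 1066 \cdot 15 \left(- \frac{37}{6}\right) = \left(-1066\right) \left(- \frac{185}{2}\right) = 98605$)
$\frac{C}{r} = - \frac{2610}{98605} = \left(-2610\right) \frac{1}{98605} = - \frac{522}{19721}$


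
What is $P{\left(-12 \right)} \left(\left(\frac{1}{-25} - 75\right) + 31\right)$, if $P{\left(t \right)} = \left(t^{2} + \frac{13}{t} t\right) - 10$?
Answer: $- \frac{161847}{25} \approx -6473.9$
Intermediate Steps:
$P{\left(t \right)} = 3 + t^{2}$ ($P{\left(t \right)} = \left(t^{2} + 13\right) - 10 = \left(13 + t^{2}\right) - 10 = 3 + t^{2}$)
$P{\left(-12 \right)} \left(\left(\frac{1}{-25} - 75\right) + 31\right) = \left(3 + \left(-12\right)^{2}\right) \left(\left(\frac{1}{-25} - 75\right) + 31\right) = \left(3 + 144\right) \left(\left(- \frac{1}{25} - 75\right) + 31\right) = 147 \left(- \frac{1876}{25} + 31\right) = 147 \left(- \frac{1101}{25}\right) = - \frac{161847}{25}$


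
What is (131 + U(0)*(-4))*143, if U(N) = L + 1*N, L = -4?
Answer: 21021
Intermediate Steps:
U(N) = -4 + N (U(N) = -4 + 1*N = -4 + N)
(131 + U(0)*(-4))*143 = (131 + (-4 + 0)*(-4))*143 = (131 - 4*(-4))*143 = (131 + 16)*143 = 147*143 = 21021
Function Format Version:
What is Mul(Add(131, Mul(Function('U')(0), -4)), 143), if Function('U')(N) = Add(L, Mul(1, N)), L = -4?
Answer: 21021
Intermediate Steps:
Function('U')(N) = Add(-4, N) (Function('U')(N) = Add(-4, Mul(1, N)) = Add(-4, N))
Mul(Add(131, Mul(Function('U')(0), -4)), 143) = Mul(Add(131, Mul(Add(-4, 0), -4)), 143) = Mul(Add(131, Mul(-4, -4)), 143) = Mul(Add(131, 16), 143) = Mul(147, 143) = 21021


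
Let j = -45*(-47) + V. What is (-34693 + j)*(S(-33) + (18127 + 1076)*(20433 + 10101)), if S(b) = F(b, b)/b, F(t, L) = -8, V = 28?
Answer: -209940613222900/11 ≈ -1.9085e+13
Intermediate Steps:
j = 2143 (j = -45*(-47) + 28 = 2115 + 28 = 2143)
S(b) = -8/b
(-34693 + j)*(S(-33) + (18127 + 1076)*(20433 + 10101)) = (-34693 + 2143)*(-8/(-33) + (18127 + 1076)*(20433 + 10101)) = -32550*(-8*(-1/33) + 19203*30534) = -32550*(8/33 + 586344402) = -32550*19349365274/33 = -209940613222900/11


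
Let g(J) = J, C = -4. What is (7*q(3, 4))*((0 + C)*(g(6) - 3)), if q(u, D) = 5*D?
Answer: -1680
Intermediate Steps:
(7*q(3, 4))*((0 + C)*(g(6) - 3)) = (7*(5*4))*((0 - 4)*(6 - 3)) = (7*20)*(-4*3) = 140*(-12) = -1680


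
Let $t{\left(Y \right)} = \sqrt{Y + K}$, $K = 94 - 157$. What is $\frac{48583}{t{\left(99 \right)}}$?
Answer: $\frac{48583}{6} \approx 8097.2$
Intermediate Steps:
$K = -63$ ($K = 94 - 157 = -63$)
$t{\left(Y \right)} = \sqrt{-63 + Y}$ ($t{\left(Y \right)} = \sqrt{Y - 63} = \sqrt{-63 + Y}$)
$\frac{48583}{t{\left(99 \right)}} = \frac{48583}{\sqrt{-63 + 99}} = \frac{48583}{\sqrt{36}} = \frac{48583}{6}$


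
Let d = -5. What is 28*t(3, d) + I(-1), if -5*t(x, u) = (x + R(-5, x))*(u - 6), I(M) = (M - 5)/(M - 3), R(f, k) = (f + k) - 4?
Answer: -1833/10 ≈ -183.30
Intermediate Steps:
R(f, k) = -4 + f + k
I(M) = (-5 + M)/(-3 + M)
t(x, u) = -(-9 + 2*x)*(-6 + u)/5 (t(x, u) = -(x + (-4 - 5 + x))*(u - 6)/5 = -(x + (-9 + x))*(-6 + u)/5 = -(-9 + 2*x)*(-6 + u)/5)
28*t(3, d) + I(-1) = 28*(-54/5 + (12/5)*3 - ⅕*(-5)*3 - ⅕*(-5)*(-9 + 3)) + (-5 - 1)/(-3 - 1) = 28*(-54/5 + 36/5 + 3 - ⅕*(-5)*(-6)) - 6/(-4) = 28*(-54/5 + 36/5 + 3 - 6) - ¼*(-6) = 28*(-33/5) + 3/2 = -924/5 + 3/2 = -1833/10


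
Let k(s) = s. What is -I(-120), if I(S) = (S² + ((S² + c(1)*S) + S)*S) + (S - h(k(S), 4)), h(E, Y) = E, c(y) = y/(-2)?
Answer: 1706400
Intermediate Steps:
c(y) = -y/2 (c(y) = y*(-½) = -y/2)
I(S) = S² + S*(S² + S/2) (I(S) = (S² + ((S² + (-½*1)*S) + S)*S) + (S - S) = (S² + ((S² - S/2) + S)*S) + 0 = (S² + (S² + S/2)*S) + 0 = (S² + S*(S² + S/2)) + 0 = S² + S*(S² + S/2))
-I(-120) = -(-120)²*(3/2 - 120) = -14400*(-237)/2 = -1*(-1706400) = 1706400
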